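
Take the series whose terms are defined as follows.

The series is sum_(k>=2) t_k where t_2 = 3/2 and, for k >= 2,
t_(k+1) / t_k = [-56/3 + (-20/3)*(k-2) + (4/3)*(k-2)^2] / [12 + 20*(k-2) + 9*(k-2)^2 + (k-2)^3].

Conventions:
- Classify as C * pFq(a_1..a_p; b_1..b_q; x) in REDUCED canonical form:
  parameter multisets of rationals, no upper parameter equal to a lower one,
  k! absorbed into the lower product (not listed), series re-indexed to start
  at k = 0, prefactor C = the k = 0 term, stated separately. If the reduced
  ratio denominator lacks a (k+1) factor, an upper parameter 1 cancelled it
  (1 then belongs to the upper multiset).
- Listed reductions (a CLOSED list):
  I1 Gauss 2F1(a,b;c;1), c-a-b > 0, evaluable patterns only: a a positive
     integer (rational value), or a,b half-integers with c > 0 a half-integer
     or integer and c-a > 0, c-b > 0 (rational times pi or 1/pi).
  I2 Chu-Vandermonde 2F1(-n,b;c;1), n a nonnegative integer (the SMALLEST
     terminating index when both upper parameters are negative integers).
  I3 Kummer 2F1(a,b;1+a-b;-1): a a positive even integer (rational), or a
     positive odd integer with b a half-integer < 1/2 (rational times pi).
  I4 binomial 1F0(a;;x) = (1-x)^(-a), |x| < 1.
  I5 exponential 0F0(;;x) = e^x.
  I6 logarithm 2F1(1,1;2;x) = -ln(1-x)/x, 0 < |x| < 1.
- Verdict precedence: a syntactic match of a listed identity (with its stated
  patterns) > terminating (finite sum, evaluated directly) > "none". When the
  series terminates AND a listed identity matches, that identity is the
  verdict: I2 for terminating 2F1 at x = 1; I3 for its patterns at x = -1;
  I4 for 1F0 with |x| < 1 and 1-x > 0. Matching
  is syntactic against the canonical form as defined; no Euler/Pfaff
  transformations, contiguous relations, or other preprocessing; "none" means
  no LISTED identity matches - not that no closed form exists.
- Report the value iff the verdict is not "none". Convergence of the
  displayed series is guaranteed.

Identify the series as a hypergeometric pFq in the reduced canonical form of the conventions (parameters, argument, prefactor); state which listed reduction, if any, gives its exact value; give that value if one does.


Canonical form: C = 3/2 times 1F1 with upper {-7}, lower {6}, x = 4/3. Verdict: terminating. (-7)_k vanishes past k = 7, leaving a 8-term sum, computed directly. Its exact value is 8197117/45467730.

Key observation: from the first term 3/2: the parameter 2 appears in both the upper and lower lists and cancels.
Ratio: r(k) = (4/3) * (k-7) / [(k+6) (k+1)] - rational in k, leading ratio (4/3); with t_0 = 3/2, classification follows.


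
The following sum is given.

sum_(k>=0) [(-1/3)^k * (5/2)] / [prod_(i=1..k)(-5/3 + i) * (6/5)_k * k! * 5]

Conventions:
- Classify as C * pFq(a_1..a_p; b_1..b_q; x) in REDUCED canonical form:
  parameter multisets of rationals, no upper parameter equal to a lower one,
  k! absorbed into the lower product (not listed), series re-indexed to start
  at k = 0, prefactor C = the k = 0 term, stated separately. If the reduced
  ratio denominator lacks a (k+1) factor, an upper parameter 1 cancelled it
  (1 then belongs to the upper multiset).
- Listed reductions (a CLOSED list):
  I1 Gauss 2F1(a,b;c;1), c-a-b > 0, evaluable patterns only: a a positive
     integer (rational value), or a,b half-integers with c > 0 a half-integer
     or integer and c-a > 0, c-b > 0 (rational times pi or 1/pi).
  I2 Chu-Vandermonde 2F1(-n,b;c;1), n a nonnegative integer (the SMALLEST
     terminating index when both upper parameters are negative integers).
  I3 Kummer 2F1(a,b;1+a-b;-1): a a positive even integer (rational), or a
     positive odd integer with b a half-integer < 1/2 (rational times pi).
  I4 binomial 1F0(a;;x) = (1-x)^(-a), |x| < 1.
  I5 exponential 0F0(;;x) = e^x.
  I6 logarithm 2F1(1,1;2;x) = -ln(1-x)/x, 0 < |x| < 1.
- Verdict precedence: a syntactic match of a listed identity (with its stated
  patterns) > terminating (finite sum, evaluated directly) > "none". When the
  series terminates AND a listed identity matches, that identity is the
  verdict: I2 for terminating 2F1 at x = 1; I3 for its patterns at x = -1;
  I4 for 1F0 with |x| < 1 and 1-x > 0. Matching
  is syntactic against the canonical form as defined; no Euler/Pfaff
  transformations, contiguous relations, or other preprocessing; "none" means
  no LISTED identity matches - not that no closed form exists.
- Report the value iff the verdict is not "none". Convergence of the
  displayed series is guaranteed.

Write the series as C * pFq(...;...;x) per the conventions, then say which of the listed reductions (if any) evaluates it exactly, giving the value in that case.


Classification (C = 1/2): 0F2 with upper {-}, lower {-2/3, 6/5}, argument x = -1/3. Verdict: no listed reduction: x = -1/3 and upper {-} fail every I1-I6 pattern.

First insight: t_0 being 1/2, the constant factors (C = 1/2) combine into one prefactor.
Adjacent-term ratio: r(k) = (-1/3) * 1 / [(k-2/3) (k+6/5) (k+1)] - rational; roots negated = parameters, x = (-1/3), C = 1/2.


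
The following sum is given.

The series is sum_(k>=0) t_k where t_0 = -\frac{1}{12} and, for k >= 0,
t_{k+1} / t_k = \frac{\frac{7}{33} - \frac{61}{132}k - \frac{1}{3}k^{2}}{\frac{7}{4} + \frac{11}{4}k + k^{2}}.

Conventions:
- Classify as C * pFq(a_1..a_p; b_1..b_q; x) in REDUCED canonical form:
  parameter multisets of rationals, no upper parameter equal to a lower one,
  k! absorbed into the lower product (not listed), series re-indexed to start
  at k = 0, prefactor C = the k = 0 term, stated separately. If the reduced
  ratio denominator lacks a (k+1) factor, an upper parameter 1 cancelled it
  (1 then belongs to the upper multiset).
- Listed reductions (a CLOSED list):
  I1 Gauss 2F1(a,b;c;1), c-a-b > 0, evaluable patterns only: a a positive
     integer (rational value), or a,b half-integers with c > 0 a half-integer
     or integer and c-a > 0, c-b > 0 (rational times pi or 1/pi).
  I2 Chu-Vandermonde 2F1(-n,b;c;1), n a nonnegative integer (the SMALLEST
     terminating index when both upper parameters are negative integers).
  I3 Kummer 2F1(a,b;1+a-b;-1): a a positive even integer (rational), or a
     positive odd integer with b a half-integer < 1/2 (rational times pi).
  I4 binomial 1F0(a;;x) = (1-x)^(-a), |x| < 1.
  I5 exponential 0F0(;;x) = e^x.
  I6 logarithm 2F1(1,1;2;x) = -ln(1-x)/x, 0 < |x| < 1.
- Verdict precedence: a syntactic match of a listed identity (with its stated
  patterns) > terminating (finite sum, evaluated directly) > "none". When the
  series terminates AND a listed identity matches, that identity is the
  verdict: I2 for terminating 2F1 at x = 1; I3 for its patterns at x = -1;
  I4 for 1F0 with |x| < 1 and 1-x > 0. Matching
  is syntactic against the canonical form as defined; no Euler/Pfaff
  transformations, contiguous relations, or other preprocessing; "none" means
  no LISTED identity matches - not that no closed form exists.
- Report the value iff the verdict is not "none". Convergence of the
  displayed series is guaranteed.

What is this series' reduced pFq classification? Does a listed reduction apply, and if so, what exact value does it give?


Prefactor -\frac{1}{12}, argument -\frac{1}{3}: 1F0 with upper {-\frac{4}{11}} over lower {-}. Verdict at x = -\frac{1}{3}: the I4 binomial reduction matches (the 1F0 binomial series: exponent 4/11, x = -\frac{1}{3}). Value: \left(-\frac{1}{12}\right) \cdot \left(\frac{4}{3}\right)^{\frac{4}{11}}.

Key step: t_0 being -\frac{1}{12}, the parameter 7/4 appears in both the upper and lower lists and cancels.
Term ratio: r(k) = -\frac{1}{3} * (k-\frac{4}{11}) / [(k+1)] - poly over poly, x = -\frac{1}{3} from leading terms; C = -\frac{1}{12} at k = 0.


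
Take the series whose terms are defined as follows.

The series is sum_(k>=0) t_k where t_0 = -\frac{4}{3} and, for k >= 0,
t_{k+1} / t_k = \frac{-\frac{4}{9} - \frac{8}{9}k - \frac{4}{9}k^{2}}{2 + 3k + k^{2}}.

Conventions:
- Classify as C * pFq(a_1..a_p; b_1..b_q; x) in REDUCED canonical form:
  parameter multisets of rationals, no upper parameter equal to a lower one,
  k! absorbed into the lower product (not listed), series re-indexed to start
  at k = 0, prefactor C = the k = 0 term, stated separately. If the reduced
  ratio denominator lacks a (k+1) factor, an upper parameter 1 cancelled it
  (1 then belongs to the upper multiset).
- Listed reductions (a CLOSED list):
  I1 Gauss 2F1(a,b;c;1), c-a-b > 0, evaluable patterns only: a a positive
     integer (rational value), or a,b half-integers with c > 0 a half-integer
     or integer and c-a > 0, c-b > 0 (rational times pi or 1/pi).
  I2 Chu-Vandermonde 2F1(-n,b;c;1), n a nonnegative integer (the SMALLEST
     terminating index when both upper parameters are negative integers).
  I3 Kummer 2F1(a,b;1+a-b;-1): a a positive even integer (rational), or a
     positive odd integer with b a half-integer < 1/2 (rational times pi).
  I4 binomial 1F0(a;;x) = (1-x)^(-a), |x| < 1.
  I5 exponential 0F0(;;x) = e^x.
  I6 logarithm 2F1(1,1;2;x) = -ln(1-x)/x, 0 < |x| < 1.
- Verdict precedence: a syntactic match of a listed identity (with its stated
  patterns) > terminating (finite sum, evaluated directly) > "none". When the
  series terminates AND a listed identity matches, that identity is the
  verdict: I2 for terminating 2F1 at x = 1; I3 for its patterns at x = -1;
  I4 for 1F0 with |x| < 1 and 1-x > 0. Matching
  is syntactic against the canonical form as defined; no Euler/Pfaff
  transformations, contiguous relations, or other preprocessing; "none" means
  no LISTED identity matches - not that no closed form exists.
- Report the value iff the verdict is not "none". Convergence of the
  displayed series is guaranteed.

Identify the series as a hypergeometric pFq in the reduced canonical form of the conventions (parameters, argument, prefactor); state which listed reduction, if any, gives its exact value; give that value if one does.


Key step: with t_0 = -\frac{4}{3}, factor the ratio over Q (C = -4/3): negated roots = parameters.
Consecutive-term ratio: r(k) = -\frac{4}{9} * (k+1) (k+1) / [(k+2) (k+1)] ; factor over Q: parameters, x = -\frac{4}{9}, and C = -\frac{4}{3}.

The series (x = -\frac{4}{9}) is 2F1: upper {1, 1}, lower {2}, prefactor -\frac{4}{3}. Verdict: the logarithmic series (I6) applies (the logarithm: parameters (1,1;2), x = -\frac{4}{9}). Sum: \left(-3\right) \cdot \ln\left(\frac{13}{9}\right).


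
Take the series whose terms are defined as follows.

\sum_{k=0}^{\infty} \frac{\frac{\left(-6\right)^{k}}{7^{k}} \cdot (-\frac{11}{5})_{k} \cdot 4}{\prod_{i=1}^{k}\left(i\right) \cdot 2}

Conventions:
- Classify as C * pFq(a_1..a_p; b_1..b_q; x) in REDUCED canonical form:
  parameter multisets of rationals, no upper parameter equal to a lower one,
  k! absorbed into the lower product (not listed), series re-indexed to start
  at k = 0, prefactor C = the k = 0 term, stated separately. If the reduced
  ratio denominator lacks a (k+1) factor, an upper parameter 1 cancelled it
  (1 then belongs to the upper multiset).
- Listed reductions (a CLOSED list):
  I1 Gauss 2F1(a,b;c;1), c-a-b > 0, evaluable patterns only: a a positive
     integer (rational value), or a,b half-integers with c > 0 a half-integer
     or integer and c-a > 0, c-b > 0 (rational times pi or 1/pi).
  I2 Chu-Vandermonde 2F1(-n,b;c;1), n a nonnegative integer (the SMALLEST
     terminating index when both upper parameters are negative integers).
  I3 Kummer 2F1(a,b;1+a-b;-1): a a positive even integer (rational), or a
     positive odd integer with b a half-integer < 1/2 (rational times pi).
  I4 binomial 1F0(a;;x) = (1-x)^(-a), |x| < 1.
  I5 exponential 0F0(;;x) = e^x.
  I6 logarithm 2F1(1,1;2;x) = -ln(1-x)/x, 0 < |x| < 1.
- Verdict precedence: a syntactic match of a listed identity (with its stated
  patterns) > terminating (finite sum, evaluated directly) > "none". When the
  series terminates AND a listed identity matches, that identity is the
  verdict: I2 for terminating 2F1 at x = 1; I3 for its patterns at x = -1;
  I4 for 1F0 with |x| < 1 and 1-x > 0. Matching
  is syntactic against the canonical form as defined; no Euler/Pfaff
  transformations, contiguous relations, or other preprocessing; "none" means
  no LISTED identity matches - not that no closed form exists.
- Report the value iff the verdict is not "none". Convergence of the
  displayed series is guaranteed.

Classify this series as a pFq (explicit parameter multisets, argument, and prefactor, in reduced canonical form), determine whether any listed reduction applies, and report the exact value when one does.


Canonical form: C = 2 times 1F0 with upper {-\frac{11}{5}}, lower {-}, x = -\frac{6}{7}. Verdict: this is the binomial series (I4) (the 1F0 binomial series: exponent 11/5, x = -\frac{6}{7}). Hence: 2 \cdot \left(\frac{13}{7}\right)^{\frac{11}{5}}.

Key observation: t_0 being 2, the product of the first k integers (C = 2) is k!.
Ratio: r(k) = -\frac{6}{7} * (k-\frac{11}{5}) / [(k+1)] - rational in k. x = -\frac{6}{7}; t_0 = 2; negate the roots.


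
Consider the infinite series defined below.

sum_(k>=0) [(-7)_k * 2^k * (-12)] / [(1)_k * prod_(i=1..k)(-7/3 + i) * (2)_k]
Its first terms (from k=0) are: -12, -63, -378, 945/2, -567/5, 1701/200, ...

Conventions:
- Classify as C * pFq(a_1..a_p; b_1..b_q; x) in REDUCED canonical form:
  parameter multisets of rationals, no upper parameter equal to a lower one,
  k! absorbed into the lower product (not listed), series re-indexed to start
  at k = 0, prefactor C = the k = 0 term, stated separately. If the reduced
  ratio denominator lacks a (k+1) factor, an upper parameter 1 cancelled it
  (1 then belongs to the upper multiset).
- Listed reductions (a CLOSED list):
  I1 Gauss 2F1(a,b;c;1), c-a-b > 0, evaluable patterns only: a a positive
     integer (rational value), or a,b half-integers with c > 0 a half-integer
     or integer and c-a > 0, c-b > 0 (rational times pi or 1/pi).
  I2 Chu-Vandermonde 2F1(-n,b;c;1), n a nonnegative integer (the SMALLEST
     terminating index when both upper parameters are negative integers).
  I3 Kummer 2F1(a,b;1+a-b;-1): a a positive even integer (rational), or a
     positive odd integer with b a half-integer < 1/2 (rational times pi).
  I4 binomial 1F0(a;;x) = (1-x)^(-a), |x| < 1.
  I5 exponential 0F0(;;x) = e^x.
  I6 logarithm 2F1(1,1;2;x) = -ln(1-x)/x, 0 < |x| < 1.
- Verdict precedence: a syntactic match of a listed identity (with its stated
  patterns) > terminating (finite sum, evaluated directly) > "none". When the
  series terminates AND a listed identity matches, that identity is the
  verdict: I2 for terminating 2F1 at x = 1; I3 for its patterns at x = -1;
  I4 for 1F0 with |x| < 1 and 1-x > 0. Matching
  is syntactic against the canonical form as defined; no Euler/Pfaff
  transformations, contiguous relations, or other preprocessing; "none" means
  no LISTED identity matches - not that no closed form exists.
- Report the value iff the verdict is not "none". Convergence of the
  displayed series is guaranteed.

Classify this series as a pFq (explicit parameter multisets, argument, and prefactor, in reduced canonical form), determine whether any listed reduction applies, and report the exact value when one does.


x = 2 here; the reduced form reads 1F2, upper {-7}, lower {-4/3, 2}, C = -12. Verdict: terminating. (-7)_k vanishes past k = 7, leaving a 8-term sum, computed directly. Sum: -36916851/431200.

Key observation: x = 2 and (1)_k (prefactor -12) is k! itself.
Adjacent-term ratio: r(k) = 2 * (k-7) / [(k-4/3) (k+2) (k+1)] - rational; roots negated = parameters, x = 2, C = -12.


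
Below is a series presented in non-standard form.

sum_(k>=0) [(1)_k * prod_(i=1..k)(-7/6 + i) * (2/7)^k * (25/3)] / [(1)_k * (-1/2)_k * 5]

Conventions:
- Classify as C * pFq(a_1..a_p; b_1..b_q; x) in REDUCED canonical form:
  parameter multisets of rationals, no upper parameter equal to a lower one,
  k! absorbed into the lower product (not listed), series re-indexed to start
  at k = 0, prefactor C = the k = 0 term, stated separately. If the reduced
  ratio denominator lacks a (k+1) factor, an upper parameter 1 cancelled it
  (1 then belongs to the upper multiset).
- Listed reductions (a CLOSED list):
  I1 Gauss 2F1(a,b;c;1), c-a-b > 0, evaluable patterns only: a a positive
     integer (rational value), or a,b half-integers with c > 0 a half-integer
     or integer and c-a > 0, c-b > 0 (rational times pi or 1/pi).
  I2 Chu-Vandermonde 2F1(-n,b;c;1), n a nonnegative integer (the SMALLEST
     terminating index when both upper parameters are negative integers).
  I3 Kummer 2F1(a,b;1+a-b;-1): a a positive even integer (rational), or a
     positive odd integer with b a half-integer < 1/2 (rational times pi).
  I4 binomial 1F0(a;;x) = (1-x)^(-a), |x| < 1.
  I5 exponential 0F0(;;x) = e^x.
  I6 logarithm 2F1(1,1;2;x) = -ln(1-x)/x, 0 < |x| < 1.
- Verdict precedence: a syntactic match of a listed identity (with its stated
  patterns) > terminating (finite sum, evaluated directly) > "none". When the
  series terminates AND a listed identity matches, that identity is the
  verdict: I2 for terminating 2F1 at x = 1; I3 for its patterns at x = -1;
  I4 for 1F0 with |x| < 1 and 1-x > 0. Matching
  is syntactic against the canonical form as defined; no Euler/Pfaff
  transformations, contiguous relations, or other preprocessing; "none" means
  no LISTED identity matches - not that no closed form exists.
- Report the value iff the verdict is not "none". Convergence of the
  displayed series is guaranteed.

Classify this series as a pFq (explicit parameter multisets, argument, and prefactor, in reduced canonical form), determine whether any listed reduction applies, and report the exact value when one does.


At argument 2/7: a 2F1 with upper {-1/6, 1}, lower {-1/2}, scaled by C = 5/3. Verdict: none - at argument 2/7 the multisets {-1/6, 1} ; {-1/2} match no listed identity.

First insight: with t_0 = 5/3, (1)_k (C = 5/3) is k! itself.
Adjacent-term ratio: r(k) = (2/7) * (k-1/6) (k+1) / [(k-1/2) (k+1)] - rational in k. x = (2/7); t_0 = 5/3; negate the roots.


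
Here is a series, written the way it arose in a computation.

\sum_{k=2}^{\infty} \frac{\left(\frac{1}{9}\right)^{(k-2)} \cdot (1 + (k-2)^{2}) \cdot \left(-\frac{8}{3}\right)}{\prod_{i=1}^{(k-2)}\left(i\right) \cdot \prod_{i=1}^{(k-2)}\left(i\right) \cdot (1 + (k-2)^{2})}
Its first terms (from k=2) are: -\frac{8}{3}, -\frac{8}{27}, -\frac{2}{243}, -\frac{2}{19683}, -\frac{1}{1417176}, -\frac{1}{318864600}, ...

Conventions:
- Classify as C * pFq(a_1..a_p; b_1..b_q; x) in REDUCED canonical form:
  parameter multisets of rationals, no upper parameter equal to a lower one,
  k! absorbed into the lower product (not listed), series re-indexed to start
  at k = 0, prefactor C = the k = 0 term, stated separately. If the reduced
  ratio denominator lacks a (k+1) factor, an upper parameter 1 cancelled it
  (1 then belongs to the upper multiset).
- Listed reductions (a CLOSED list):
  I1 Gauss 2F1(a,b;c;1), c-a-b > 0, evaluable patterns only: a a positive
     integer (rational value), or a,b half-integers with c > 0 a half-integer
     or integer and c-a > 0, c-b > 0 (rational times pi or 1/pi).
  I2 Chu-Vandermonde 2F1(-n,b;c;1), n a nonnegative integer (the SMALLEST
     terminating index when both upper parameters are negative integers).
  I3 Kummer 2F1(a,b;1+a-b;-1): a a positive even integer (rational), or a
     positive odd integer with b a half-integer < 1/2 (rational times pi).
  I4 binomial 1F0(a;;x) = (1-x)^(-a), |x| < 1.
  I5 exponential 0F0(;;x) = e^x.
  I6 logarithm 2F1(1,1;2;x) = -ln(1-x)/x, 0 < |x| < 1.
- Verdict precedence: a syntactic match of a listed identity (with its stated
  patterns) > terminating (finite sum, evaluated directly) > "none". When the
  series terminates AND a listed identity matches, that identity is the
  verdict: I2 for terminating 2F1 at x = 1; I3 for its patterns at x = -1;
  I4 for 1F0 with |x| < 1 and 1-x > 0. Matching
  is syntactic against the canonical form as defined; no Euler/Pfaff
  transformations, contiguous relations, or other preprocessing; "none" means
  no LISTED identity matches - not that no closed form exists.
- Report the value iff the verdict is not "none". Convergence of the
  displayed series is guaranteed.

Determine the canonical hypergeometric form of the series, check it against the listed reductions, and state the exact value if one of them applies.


Canonical form: C = -\frac{8}{3} times 0F1 with upper {-}, lower {1}, x = \frac{1}{9}. Verdict: none. A 0F1 with upper {-} fits none of I1-I6 at x = \frac{1}{9}; the sum runs forever.

Key observation: x = \frac{1}{9} and the lower running product (C = -8/3, x = 1/9) is a rising factorial.
Term ratio: r(k) = \frac{1}{9} * 1 / [(k+1) (k+1)] ; factor over Q: parameters, x = \frac{1}{9}, and C = -\frac{8}{3}.


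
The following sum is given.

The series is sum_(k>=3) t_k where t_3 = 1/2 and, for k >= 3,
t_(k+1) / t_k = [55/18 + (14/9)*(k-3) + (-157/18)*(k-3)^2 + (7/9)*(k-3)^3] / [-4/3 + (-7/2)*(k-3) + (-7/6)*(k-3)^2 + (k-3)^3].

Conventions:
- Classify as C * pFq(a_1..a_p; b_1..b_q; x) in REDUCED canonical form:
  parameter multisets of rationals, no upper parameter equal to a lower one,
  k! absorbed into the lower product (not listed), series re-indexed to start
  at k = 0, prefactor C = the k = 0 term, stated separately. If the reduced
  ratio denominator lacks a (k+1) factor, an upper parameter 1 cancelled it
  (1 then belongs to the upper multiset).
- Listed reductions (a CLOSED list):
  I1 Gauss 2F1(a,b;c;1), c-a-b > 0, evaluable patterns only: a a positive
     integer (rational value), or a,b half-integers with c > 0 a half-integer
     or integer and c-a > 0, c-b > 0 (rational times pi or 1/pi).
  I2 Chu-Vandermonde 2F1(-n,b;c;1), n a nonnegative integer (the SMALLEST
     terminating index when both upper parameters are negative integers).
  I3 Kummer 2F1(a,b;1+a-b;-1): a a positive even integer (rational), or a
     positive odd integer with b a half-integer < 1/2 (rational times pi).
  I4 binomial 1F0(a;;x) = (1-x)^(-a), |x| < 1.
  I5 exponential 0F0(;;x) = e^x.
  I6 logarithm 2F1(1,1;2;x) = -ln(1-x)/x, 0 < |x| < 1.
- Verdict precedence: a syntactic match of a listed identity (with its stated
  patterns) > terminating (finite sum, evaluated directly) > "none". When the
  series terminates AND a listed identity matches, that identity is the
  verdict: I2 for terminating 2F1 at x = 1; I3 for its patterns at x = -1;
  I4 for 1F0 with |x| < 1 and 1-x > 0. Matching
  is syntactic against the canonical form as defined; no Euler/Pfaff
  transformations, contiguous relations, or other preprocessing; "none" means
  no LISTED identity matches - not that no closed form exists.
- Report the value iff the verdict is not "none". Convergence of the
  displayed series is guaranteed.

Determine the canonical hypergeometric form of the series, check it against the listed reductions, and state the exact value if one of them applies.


This is 1/2 * 2F1(-11, -5/7; -8/3; 7/9) in reduced canonical form. Verdict: terminating (-11 upstairs). 12 nonzero terms in all; added directly. Sum: -1076333/7562646.

First insight: from the first term 1/2: roots of the ratio polynomials (C = 1/2, x = 7/9) are the negated parameters.
Ratio: r(k) = (7/9) * (k-11) (k-5/7) / [(k-8/3) (k+1)] - poly over poly, x = (7/9) from leading terms; C = 1/2 at k = 0.


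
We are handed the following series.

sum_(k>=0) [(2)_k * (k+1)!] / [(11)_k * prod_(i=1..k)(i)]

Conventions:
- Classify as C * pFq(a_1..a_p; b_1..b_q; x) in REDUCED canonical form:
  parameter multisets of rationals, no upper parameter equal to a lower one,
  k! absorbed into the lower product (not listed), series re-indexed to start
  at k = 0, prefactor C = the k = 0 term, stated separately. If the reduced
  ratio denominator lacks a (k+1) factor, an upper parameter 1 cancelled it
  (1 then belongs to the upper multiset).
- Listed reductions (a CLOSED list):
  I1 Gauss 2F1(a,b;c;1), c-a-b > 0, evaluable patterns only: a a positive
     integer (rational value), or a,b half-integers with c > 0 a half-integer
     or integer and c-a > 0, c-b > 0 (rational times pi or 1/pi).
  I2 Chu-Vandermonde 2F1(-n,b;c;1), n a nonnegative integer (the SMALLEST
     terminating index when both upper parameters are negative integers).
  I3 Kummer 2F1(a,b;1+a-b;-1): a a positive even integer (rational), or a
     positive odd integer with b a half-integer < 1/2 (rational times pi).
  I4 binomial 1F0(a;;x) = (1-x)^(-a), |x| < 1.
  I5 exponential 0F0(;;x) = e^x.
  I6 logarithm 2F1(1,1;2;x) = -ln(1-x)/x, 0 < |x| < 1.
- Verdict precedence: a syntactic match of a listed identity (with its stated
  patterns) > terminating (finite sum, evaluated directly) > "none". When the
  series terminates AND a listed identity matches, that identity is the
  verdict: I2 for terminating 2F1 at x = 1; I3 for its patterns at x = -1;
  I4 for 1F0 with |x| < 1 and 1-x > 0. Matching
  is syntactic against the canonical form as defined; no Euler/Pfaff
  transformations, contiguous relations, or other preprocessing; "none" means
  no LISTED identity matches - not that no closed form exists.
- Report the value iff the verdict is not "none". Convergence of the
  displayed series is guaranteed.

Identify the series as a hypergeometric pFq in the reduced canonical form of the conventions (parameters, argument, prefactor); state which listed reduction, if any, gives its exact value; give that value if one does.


With C = 1: the canonical form is 2F1(2, 2; 11; 1). Verdict: the Gauss summation I1 matches (x = 1: the Gamma ratio telescopes since c-a-b = 7 > 0 and a = 2 in Z>0). Its exact value is 45/28.

The tell: x = 1 and the factorial ratio (C = 1) (k+a-1)!/(a-1)! is a rising factorial (a)_k.
Adjacent-term ratio: r(k) = 1 * (k+2) (k+2) / [(k+11) (k+1)] - rational; roots negated = parameters, x = 1, C = 1.


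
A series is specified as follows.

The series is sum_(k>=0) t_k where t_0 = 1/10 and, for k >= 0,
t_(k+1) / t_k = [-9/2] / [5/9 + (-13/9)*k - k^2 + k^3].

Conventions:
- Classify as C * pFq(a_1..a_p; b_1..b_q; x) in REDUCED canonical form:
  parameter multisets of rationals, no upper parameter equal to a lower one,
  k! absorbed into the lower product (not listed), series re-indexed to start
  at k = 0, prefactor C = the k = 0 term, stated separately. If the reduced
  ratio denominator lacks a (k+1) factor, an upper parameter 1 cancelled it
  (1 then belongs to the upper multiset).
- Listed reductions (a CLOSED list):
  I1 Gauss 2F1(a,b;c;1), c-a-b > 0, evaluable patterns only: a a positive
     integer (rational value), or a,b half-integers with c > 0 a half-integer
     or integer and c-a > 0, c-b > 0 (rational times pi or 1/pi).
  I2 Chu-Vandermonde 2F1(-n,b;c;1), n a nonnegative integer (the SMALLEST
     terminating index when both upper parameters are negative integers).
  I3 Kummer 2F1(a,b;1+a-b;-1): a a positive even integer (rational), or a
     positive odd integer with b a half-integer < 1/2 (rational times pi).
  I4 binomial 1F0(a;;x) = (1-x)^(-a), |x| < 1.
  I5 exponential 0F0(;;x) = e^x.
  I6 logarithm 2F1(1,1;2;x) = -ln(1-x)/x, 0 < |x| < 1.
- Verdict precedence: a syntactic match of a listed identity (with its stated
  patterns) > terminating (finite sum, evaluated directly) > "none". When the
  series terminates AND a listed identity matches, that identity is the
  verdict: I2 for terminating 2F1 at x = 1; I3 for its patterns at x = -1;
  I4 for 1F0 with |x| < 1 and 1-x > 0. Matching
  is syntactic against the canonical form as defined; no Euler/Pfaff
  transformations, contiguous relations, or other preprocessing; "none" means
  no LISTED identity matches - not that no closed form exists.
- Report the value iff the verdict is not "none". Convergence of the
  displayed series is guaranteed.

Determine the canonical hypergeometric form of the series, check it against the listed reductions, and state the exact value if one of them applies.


The series (x = -9/2) is 0F2: upper {-}, lower {-5/3, -1/3}, prefactor 1/10. Verdict: none - at argument -9/2 the multisets {-} ; {-5/3, -1/3} match no listed identity.

Structural cue: t_0 = 1/10 here, and roots of the ratio polynomials (C = 1/10) are the negated parameters.
Ratio: r(k) = (-9/2) * 1 / [(k-5/3) (k-1/3) (k+1)] ; factor over Q: parameters, x = (-9/2), and C = 1/10.


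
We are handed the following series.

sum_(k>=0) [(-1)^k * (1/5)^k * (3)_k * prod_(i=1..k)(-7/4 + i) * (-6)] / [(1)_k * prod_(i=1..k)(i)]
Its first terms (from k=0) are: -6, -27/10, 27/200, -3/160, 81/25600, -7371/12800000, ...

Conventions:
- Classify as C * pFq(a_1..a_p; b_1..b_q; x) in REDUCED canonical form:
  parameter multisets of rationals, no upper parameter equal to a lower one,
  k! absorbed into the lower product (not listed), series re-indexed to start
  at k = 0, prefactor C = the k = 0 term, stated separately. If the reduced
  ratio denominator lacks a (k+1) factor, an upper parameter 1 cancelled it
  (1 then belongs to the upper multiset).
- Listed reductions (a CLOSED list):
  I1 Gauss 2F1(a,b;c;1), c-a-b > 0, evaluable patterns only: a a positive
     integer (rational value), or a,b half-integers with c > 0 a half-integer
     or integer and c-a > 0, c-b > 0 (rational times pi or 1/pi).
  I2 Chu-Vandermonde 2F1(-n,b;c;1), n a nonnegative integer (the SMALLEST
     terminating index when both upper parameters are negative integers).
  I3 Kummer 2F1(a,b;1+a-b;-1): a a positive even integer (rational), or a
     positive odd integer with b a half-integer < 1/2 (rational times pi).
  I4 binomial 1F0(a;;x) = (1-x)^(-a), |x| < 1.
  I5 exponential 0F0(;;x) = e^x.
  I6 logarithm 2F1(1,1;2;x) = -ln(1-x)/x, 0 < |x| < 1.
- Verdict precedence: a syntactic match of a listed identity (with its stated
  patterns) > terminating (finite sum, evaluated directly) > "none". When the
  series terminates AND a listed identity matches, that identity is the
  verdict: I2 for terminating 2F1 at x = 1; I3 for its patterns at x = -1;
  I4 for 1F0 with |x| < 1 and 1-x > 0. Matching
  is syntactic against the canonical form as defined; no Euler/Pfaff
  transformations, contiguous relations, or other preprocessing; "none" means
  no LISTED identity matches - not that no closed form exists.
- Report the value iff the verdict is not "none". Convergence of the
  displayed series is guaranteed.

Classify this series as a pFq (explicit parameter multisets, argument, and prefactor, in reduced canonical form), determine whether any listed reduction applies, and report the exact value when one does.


Prefactor -6, argument -1/5: 2F1 with upper {-3/4, 3} over lower {1}. Verdict: no listed reduction: x = -1/5 and upper {-3/4, 3} fail every I1-I6 pattern.

The tell: x = (-1/5) and the (-1)^k factor (C = -6) folds into the argument's sign.
Consecutive-term ratio: r(k) = (-1/5) * (k-3/4) (k+3) / [(k+1) (k+1)] ; factor over Q: parameters, x = (-1/5), and C = -6.


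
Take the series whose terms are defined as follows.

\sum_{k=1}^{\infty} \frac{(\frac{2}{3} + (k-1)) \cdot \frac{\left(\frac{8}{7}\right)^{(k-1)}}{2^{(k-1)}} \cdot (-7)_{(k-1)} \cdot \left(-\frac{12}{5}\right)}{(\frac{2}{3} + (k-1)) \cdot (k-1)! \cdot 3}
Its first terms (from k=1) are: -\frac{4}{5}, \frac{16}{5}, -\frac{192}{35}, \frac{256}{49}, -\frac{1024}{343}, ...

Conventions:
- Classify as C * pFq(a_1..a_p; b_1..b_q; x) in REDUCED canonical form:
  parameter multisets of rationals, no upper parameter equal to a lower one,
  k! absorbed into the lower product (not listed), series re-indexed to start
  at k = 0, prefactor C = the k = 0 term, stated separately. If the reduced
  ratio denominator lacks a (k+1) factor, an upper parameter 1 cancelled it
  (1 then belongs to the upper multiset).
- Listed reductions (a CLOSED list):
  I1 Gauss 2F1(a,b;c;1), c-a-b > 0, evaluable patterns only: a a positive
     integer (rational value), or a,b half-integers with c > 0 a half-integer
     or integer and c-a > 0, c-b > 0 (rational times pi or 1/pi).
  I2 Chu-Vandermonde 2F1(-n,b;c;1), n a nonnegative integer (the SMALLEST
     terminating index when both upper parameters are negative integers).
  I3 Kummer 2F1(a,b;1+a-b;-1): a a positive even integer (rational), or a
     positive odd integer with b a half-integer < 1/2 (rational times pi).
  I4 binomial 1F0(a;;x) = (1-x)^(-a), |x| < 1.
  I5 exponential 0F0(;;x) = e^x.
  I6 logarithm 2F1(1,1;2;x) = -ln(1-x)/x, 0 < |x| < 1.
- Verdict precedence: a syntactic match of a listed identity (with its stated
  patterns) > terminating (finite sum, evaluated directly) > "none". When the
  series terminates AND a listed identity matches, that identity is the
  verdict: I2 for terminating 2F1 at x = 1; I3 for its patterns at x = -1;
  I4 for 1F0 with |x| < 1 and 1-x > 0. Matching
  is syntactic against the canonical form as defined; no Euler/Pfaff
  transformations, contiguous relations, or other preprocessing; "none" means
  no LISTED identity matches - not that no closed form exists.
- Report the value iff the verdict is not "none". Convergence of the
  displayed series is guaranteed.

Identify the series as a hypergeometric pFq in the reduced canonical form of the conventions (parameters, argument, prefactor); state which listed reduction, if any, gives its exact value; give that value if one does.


The tell: x = \frac{4}{7} and the factor k + 2/3 cancels (top and bottom), leaving C = -4/5, x = 4/7.
Step ratio: r(k) = \frac{4}{7} * (k-7) / [(k+1)] - rational in k, leading ratio \frac{4}{7}; with t_0 = -\frac{4}{5}, classification follows.

x = \frac{4}{7} here; the reduced form reads 1F0, upper {-7}, lower {-}, C = -\frac{4}{5}. Verdict (x = \frac{4}{7}): binomial (I4) applies (the 1F0 binomial series: exponent 7, x = \frac{4}{7}). Hence: -\frac{8748}{4117715}.


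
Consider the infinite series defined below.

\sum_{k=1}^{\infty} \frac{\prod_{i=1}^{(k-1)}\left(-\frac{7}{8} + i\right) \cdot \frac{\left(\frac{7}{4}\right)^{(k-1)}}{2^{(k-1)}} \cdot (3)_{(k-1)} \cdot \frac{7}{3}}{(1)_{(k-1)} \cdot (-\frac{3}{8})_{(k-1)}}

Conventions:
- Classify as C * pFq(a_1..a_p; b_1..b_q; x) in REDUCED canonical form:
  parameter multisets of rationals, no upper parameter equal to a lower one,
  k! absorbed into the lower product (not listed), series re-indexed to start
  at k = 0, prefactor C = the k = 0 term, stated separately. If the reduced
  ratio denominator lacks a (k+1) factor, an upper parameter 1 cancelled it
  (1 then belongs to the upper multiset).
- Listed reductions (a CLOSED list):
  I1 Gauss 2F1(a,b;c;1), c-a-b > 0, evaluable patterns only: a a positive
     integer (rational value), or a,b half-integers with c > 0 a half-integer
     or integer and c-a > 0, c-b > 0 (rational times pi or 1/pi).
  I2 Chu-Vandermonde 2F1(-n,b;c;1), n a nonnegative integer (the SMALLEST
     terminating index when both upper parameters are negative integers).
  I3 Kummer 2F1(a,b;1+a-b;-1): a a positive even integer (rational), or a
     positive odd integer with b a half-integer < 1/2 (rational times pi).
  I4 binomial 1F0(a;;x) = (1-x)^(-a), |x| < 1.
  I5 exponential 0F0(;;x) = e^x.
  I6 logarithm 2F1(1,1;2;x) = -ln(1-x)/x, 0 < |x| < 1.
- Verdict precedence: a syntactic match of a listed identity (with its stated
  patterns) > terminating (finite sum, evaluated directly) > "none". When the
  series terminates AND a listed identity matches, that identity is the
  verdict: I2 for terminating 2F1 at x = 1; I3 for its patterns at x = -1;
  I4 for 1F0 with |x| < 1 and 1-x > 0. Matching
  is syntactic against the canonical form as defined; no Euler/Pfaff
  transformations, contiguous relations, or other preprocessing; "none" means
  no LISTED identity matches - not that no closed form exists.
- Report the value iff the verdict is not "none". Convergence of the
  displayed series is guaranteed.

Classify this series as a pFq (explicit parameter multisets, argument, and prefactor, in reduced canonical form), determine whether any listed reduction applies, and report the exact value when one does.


With C = \frac{7}{3}: the canonical form is 2F1(\frac{1}{8}, 3; -\frac{3}{8}; \frac{7}{8}). Verdict: none. A 2F1 with upper {\frac{1}{8}, 3} fits none of I1-I6 at x = \frac{7}{8}; the sum runs forever.

Key step: with t_0 = \frac{7}{3}, (1)_k (prefactor 7/3) is k! itself.
Consecutive-term ratio: r(k) = \frac{7}{8} * (k+\frac{1}{8}) (k+3) / [(k-\frac{3}{8}) (k+1)] - poly over poly, x = \frac{7}{8} from leading terms; C = \frac{7}{3} at k = 0.


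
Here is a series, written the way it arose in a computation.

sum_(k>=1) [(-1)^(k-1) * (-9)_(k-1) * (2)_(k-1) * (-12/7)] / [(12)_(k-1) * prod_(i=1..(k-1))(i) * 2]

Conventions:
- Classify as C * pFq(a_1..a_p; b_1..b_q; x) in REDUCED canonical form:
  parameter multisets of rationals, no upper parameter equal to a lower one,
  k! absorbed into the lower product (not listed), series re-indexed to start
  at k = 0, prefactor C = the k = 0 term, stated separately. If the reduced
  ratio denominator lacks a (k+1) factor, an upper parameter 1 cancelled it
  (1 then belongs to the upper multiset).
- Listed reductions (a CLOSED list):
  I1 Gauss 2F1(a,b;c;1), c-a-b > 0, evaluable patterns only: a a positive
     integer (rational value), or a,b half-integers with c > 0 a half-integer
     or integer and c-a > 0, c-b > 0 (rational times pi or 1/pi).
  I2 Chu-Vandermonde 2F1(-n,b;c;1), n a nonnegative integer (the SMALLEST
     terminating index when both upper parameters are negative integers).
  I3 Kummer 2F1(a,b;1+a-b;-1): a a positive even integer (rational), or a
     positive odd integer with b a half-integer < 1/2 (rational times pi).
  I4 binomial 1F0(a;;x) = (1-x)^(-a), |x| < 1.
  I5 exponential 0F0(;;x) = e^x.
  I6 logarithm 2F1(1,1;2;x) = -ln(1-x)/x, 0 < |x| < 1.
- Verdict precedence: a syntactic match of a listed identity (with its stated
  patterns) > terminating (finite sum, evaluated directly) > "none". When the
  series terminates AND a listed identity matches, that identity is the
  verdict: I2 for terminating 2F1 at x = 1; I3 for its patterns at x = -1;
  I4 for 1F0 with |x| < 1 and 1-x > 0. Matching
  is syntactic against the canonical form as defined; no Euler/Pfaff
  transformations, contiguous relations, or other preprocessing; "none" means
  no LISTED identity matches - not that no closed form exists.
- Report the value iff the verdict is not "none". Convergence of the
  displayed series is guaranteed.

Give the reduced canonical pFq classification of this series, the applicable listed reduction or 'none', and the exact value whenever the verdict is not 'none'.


Prefactor -6/7, argument -1: 2F1 with upper {-9, 2} over lower {12}. Verdict: Kummer's theorem (I3) fires (x = -1; c = 12 equals 1+a-b for upper {-9, 2}: listed pattern). Hence: -33/7.

Key step: x = (-1) and the constant factors (C = -6/7) combine into one prefactor.
Term ratio: r(k) = (-1) * (k-9) (k+2) / [(k+12) (k+1)] - poly over poly, x = (-1) from leading terms; C = -6/7 at k = 0.


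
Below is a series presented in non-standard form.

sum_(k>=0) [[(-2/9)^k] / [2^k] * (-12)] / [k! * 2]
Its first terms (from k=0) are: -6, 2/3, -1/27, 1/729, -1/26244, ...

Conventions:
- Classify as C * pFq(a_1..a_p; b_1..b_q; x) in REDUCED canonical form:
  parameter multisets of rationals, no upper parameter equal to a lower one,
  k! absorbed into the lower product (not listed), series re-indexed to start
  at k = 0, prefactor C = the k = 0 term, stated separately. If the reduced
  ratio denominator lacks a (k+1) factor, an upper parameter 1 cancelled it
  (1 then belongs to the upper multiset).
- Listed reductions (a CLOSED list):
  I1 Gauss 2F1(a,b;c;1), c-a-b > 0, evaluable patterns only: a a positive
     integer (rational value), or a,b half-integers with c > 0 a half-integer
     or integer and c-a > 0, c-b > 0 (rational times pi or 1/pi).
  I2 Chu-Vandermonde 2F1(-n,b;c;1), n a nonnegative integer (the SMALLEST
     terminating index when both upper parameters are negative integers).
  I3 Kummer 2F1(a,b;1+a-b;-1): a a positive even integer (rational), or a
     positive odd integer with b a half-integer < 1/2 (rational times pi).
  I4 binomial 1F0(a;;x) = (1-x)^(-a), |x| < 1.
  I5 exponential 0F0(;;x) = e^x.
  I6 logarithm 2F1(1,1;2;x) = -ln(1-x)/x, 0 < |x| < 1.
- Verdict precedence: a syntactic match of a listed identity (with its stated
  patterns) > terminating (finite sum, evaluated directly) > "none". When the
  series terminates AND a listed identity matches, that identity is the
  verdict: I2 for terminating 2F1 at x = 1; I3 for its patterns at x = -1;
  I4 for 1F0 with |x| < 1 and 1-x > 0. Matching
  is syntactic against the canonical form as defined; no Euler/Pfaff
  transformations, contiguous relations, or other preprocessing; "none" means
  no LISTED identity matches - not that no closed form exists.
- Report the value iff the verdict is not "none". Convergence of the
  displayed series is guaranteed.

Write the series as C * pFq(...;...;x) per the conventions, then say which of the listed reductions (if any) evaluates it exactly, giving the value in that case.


Canonical form: C = -6 times 0F0 with upper {-}, lower {-}, x = -1/9. Verdict at x = -1/9: the I5 exponential reduction matches (the 0F0 exponential series at x = -1/9). Exact value: (-6) * e^(-1/9).

Structural cue: from the first term -6: the constant factors (prefactor -6) combine into one prefactor.
Step ratio: r(k) = (-1/9) * 1 / [(k+1)] - rational in k. x = (-1/9); t_0 = -6; negate the roots.
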